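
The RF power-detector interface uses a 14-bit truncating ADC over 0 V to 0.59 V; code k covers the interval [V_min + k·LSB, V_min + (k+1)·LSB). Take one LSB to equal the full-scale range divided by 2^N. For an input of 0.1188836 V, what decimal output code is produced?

3301

Range is 0.59 V. LSB = 0.59 V / 2^14 ≈ 36.01 µV.
V_in − V_min = 0.1188836 − (0) = 0.1188836 V.
Divide by LSB: 0.1188836 × 16384/0.59 = 3301.3371.
Truncating gives code 3301.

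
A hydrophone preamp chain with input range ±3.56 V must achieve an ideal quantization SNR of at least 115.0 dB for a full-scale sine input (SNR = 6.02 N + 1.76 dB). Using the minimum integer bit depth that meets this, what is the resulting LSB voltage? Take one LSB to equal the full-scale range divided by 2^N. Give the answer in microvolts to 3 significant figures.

Span: 3.56 V − (-3.56 V) = 7.12 V.
Required N = ⌈(115.0 − 1.76)/6.02⌉ = ⌈18.811⌉ = 19.
LSB = 7.12 V / 2^19 = 13.6 µV.

13.6 µV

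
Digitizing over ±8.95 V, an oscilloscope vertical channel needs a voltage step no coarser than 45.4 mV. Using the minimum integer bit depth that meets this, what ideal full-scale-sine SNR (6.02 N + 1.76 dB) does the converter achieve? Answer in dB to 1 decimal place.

55.9 dB

Span: 8.95 V − (-8.95 V) = 17.9 V.
17.9 V / 45.4 mV = 394.3. Since 2^8 = 256 and 2^9 = 512, N = 9.
Ideal SNR at N = 9: 6.02·9 + 1.76 = 55.9 dB.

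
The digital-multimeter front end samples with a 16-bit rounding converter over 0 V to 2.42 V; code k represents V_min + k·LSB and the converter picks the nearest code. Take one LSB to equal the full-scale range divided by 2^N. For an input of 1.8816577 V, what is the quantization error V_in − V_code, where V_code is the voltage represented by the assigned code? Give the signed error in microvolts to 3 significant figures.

+5.78 µV

Range is 2.42 V. LSB = 2.42 V / 2^16 ≈ 36.93 µV.
(1.8816577 − (0)) / LSB = 1.8816577 × 65536/2.42 = 50957.1566. Nearest integer: k = 50957.
V_code = 0 + (50957/65536) × 2.42 = 1.8816519165 V.
e = 1.8816577 − (1.8816519165) = +5.78 µV.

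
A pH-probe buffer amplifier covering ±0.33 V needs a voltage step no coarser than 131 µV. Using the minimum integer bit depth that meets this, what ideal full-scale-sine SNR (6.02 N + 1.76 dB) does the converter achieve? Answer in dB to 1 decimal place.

80.0 dB

Full-scale range = 0.33 V − (-0.33 V) = 0.66 V.
0.66 V / 131 µV = 5038. Since 2^12 = 4096 and 2^13 = 8192, N = 13.
6.02(13) + 1.76 = 80.02 dB.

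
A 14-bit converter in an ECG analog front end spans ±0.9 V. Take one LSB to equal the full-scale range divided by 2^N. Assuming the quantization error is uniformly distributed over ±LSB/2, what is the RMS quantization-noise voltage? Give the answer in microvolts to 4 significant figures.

Span: 0.9 V − (-0.9 V) = 1.8 V.
One LSB is 1.8 V / 16384 = 109.863 µV.
V_rms = LSB/√12 = 109.863 µV / √12 = 31.71 µV.

31.71 µV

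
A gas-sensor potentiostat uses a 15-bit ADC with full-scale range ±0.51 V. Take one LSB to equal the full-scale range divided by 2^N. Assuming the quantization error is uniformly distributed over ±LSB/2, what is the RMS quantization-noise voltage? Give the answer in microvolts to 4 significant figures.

Span: 0.51 V − (-0.51 V) = 1.02 V.
LSB = 1.02 V / 2^15 = 31.1279 µV.
For a uniform distribution on [−LSB/2, +LSB/2], V_rms = LSB/√12 = 31.1279 µV/3.4641 = 8.986 µV.

8.986 µV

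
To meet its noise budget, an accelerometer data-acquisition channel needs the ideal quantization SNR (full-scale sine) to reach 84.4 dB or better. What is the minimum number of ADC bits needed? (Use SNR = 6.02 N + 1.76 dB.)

6.02 N + 1.76 ≥ 84.4 gives N ≥ 13.728, so the minimum integer is 14.

14 bits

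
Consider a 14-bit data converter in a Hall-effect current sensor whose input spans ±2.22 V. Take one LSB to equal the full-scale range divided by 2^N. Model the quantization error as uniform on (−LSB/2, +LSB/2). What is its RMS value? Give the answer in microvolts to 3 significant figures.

Span: 2.22 V − (-2.22 V) = 4.44 V.
LSB = 4.44 V ÷ 2^14 = 4.44/16384 V = 271.00 µV.
For a uniform distribution on [−LSB/2, +LSB/2], V_rms = LSB/√12 = 271.00 µV/3.4641 = 78.2 µV.

78.2 µV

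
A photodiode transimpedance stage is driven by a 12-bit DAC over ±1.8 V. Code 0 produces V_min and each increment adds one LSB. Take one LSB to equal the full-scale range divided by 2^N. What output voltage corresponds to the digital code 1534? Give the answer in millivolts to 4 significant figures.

-451.8 mV

Range = 1.8 − (-1.8) = 3.6 V. LSB = 3.6 V / 2^12.
Output = V_min + (1534/4096) × range = -1.8 + 0.374512 × 3.6 V
      = -1.8 V + 1.34824 V = -0.451758 V.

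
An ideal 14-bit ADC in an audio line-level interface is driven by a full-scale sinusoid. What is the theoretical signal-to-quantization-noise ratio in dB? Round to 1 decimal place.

6.02(14) + 1.76 = 84.28 + 1.76 = 86.04 dB.

86.0 dB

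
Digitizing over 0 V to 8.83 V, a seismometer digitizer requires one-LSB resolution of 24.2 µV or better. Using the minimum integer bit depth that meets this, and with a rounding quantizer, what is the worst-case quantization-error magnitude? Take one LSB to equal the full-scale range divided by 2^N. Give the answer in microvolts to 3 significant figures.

8.42 µV

Span = 8.83 V.
8.83 V / 24.2 µV = 364900. Since 2^18 = 262144 and 2^19 = 524288, N = 19.
LSB = 8.83 V / 2^19 = 16.842 µV.
Max error for round-to-nearest is LSB/2 = 8.42 µV.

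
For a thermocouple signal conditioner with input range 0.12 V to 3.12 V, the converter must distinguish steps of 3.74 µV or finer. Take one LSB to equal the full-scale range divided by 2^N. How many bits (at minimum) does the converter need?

Range = 3.12 − (0.12) = 3 V.
3 V / 3.74 µV = 802100. Since 2^19 = 524288 and 2^20 = 1048576, N = 20.

20 bits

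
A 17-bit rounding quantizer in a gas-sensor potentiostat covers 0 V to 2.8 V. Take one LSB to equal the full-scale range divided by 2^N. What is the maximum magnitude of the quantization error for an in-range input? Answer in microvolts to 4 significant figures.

10.68 µV

Range is 2.8 V.
Step size = 2.8/131072 V = 21.3623 µV.
Worst-case error for round-to-nearest is half an LSB: 10.68 µV.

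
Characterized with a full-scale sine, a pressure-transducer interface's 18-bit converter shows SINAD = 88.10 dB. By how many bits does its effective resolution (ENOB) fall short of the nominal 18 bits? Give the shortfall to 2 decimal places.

Effective bits = (88.10 − 1.76)/6.02 = 14.3422.
Lost resolution: 18 − 14.3422 = 3.6578 bits.

3.66 bits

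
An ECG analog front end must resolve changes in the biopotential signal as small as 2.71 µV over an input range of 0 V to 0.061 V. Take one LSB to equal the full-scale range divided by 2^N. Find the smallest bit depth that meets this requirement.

Range is 0.061 V.
0.061 V / 2.71 µV = 22510. Since 2^14 = 16384 and 2^15 = 32768, N = 15.

15 bits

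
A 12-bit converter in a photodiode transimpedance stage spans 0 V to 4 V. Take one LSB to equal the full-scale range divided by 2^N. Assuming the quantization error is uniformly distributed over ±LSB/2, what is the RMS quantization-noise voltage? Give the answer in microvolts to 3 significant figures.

Span = 4 V.
One LSB is 4 V / 4096 = 0.97656 mV.
σ_q = LSB/√12 = 0.97656 mV/3.4641 = 282 µV.

282 µV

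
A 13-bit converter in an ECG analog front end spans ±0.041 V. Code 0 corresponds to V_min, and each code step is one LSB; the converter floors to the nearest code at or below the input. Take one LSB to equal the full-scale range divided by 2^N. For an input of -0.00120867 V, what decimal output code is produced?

Span: 0.041 V − (-0.041 V) = 0.082 V. LSB = 0.082 V / 2^13 ≈ 10.01 µV.
code = ⌊(V_in − V_min)/LSB⌋ = ⌊(V_in − V_min) × 2^13 / range⌋
     = ⌊(-0.00120867 − (-0.041)) × 8192 / 0.082⌋ = ⌊0.03979133 × 8192/0.082⌋
     = ⌊3975.251⌋ = 3975.

3975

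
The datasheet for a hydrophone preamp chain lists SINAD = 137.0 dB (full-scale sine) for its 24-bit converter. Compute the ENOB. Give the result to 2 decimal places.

Inverting SNR = 6.02 N + 1.76: N_eff = (137.0 − 1.76)/6.02 = 22.4651.

22.47 bits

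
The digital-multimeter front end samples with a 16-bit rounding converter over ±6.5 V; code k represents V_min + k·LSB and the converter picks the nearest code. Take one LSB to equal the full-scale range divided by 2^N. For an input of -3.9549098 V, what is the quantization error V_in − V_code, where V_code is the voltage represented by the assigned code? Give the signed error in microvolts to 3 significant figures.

+76.8 µV

Span: 6.5 V − (-6.5 V) = 13 V. LSB = 13 V / 2^16 ≈ 198.4 µV.
(V_in − V_min)/LSB = (-3.9549098 − (-6.5)) × 65536/13 = 12830.3870 → nearest code k = 12830.
V_code = V_min + k × range/2^16 = -6.5 + 12830 × 13/65536 = -3.9549865723 V.
e = -3.9549098 − (-3.9549865723) = +76.8 µV.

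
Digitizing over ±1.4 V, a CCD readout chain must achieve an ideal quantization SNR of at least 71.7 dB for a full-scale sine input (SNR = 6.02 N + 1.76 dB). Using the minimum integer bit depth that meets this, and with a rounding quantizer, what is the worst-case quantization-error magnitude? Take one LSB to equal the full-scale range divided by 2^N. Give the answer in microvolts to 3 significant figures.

The full-scale span is 1.4 − (-1.4) = 2.8 V.
Solving 6.02 N ≥ 71.7 − 1.76: N ≥ 11.618. Round up → N = 12.
One LSB is 2.8 V / 4096 = 0.68359 mV.
|e|_max = LSB/2 = 342 µV.

342 µV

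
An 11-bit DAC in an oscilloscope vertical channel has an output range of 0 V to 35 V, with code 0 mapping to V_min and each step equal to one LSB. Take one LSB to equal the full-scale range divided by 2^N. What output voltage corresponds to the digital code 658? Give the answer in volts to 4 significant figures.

11.25 V

Span = 35 V. LSB = 35 V / 2^11.
V_out = V_min + code × LSB = 0 V + 658 × 35 V / 2048
      = 0 V + 11.2451 V = 11.2451 V.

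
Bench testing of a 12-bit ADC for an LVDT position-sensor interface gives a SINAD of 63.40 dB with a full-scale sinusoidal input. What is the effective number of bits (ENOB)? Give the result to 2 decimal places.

10.24 bits

(63.40 − 1.76) / 6.02 = 61.64/6.02 = 10.2392 effective bits.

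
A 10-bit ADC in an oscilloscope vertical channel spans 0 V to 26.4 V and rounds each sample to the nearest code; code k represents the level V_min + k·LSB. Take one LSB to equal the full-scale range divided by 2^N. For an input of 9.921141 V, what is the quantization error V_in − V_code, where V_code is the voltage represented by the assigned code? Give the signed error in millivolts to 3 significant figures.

Span = 26.4 V. LSB = 26.4 V / 2^10 ≈ 25.78 mV.
(V_in − V_min)/LSB = (9.921141 − (0)) × 1024/26.4 = 384.8200 → nearest code k = 385.
V_code = V_min + k × range/2^10 = 0 + 385 × 26.4/1024 = 9.925781250 V.
V_in − V_code = 9.921141 − (9.925781250) = −4.64 mV.

−4.64 mV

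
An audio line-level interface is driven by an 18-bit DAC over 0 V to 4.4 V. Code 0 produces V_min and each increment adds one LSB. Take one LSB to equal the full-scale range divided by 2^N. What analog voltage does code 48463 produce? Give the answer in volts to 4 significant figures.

0.8134 V

Span = 4.4 V. LSB = 4.4 V / 2^18.
Output = V_min + (48463/262144) × range = 0 + 0.184872 × 4.4 V
      = 0 + 0.813435 = 0.813435 V.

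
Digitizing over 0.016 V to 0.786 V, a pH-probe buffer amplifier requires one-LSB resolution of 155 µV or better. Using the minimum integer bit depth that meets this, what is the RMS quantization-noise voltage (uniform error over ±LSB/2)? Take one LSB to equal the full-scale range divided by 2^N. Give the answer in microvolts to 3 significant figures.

27.1 µV

The full-scale span is 0.786 − (0.016) = 0.77 V.
Need 2^N ≥ 0.77 V / 155 µV = 4968 → N_min = 13.
LSB = 0.77 V / 2^13 = 93.994 µV.
V_rms = LSB/√12 = 27.1 µV.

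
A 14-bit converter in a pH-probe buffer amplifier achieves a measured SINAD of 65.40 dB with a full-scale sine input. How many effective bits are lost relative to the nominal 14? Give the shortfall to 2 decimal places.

3.43 bits

Effective bits = (65.40 − 1.76)/6.02 = 10.5714.
Lost resolution: 14 − 10.5714 = 3.4286 bits.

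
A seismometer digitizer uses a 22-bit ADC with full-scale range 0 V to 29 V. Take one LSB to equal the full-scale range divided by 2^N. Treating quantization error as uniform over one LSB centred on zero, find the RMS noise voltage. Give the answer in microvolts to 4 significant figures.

1.996 µV

V_FS = 29 V.
Step size = 29/4194304 V = 6.91414 µV.
For a uniform distribution on [−LSB/2, +LSB/2], V_rms = LSB/√12 = 6.91414 µV/3.4641 = 1.996 µV.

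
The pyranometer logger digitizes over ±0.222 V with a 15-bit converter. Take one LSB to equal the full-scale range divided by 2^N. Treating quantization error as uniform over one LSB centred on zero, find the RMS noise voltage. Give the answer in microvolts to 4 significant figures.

3.911 µV

Range = 0.222 − (-0.222) = 0.444 V.
LSB = 0.444 V / 2^15 = 13.5498 µV.
V_rms = LSB/√12 = 13.5498 µV / √12 = 3.911 µV.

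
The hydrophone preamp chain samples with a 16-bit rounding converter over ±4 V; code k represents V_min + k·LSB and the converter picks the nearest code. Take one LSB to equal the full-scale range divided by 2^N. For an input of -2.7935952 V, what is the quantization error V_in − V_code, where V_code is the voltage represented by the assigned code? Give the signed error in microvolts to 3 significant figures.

Full-scale range = 4 V − (-4 V) = 8 V. LSB = 8 V / 2^16 ≈ 122.1 µV.
(V_in − V_min)/LSB = (-2.7935952 − (-4)) × 65536/8 = 9882.8681 → nearest code k = 9883.
V_code = -4 + (9883/65536) × 8 = -2.7935791016 V.
V_in − V_code = -2.7935952 − (-2.7935791016) = −16.1 µV.

−16.1 µV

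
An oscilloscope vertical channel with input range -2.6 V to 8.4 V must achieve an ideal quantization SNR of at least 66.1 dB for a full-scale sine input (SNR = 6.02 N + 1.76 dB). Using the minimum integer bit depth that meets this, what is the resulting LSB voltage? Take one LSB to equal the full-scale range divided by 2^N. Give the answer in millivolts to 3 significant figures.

Range = 8.4 − (-2.6) = 11 V.
N ≥ (66.1 − 1.76)/6.02 = 10.688 → N_min = 11.
Step size = 11/2048 V = 5.37 mV.

5.37 mV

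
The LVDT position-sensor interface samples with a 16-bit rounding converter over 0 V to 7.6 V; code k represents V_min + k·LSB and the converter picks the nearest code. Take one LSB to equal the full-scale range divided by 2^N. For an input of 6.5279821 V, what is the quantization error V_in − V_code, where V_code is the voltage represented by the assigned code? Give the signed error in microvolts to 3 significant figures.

−20.8 µV

Full-scale range = 7.6 V. LSB = 7.6 V / 2^16 ≈ 116.0 µV.
Position in LSBs: (6.5279821 − (0)) × 65536/7.6 = 56291.8204; rounding gives k = 56292.
V_code = V_min + k × range/2^16 = 0 + 56292 × 7.6/65536 = 6.5280029297 V.
e = 6.5279821 − (6.5280029297) = −20.8 µV.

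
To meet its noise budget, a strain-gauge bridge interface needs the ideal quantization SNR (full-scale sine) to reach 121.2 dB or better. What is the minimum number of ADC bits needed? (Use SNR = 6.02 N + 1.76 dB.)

N ≥ (121.2 − 1.76)/6.02 = 19.841 → N_min = 20.

20 bits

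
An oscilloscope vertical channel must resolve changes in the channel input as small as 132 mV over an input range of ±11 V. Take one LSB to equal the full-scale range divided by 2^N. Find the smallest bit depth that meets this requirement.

Span: 11 V − (-11 V) = 22 V.
22 V / 132 mV = 166.7. Since 2^7 = 128 and 2^8 = 256, N = 8.

8 bits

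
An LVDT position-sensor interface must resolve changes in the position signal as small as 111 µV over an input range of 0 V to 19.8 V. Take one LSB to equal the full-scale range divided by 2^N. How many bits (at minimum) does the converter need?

V_FS = 19.8 V.
Need 2^N ≥ 19.8 V / 111 µV = 178400 → N_min = 18.

18 bits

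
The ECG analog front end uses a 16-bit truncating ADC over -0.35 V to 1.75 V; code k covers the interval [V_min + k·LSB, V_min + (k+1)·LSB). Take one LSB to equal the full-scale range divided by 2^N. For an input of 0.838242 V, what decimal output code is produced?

37082

Span: 1.75 V − (-0.35 V) = 2.1 V. LSB = 2.1 V / 2^16 ≈ 32.04 µV.
(V_in − V_min) × 2^16/range = (0.838242 − (-0.35)) × 65536/2.1 = 37082.204.
Floor → code = 37082.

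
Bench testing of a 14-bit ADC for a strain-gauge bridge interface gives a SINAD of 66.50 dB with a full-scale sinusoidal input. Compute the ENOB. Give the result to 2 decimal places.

10.75 bits

(66.50 − 1.76) / 6.02 = 64.74/6.02 = 10.7542 effective bits.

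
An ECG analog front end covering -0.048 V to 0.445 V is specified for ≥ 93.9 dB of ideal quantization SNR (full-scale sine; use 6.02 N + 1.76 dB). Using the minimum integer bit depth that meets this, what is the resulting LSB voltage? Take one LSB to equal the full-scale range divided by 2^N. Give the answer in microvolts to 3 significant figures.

Full-scale range = 0.445 V − (-0.048 V) = 0.493 V.
N ≥ (93.9 − 1.76)/6.02 = 15.306 → N_min = 16.
LSB = 0.493 V ÷ 2^16 = 0.493/65536 V = 7.52 µV.

7.52 µV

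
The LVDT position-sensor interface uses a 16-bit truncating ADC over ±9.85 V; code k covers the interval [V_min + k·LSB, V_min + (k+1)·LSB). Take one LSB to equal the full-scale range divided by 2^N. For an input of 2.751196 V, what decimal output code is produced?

Full-scale range = 9.85 V − (-9.85 V) = 19.7 V. LSB = 19.7 V / 2^16 ≈ 300.6 µV.
(V_in − V_min) × 2^16/range = (2.751196 − (-9.85)) × 65536/19.7 = 41920.405.
Floor → code = 41920.

41920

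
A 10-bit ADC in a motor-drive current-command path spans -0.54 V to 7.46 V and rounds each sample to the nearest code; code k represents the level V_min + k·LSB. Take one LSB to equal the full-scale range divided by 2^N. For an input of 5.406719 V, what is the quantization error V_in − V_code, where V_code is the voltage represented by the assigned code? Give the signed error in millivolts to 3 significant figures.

Full-scale range = 7.46 V − (-0.54 V) = 8 V. LSB = 8 V / 2^10 ≈ 7.813 mV.
(V_in − V_min)/LSB = (5.406719 − (-0.54)) × 1024/8 = 761.1800 → nearest code k = 761.
Reconstructed level: -0.54 + 761 × 8/1024 V = 5.405312500 V.
e = 5.406719 − (5.405312500) = +1.41 mV.

+1.41 mV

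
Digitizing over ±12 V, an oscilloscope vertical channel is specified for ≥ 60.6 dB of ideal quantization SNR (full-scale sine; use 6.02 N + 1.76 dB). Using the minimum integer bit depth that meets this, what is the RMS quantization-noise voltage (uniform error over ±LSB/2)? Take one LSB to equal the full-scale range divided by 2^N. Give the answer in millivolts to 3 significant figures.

6.77 mV

Full-scale range = 12 V − (-12 V) = 24 V.
N ≥ (60.6 − 1.76)/6.02 = 9.774 → N_min = 10.
LSB = 24 V / 2^10 = 23.438 mV.
V_rms = LSB/√12 = 6.77 mV.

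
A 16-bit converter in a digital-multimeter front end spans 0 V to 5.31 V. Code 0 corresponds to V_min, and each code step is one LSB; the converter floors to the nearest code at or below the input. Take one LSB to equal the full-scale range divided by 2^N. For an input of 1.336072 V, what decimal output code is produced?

16489

Span = 5.31 V. LSB = 5.31 V / 2^16 ≈ 81.02 µV.
V_in − V_min = 1.336072 − (0) = 1.336072 V.
Divide by LSB: 1.336072 × 65536/5.31 = 16489.7956.
Truncating gives code 16489.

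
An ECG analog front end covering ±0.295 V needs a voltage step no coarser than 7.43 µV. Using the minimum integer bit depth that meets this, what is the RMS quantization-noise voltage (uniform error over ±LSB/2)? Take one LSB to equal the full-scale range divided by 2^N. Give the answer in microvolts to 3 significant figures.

Full-scale range = 0.295 V − (-0.295 V) = 0.59 V.
0.59 V / 7.43 µV = 79410. Since 2^16 = 65536 and 2^17 = 131072, N = 17.
LSB = 0.59 V / 2^17 = 4.5013 µV.
V_rms = LSB/√12 = 1.30 µV.

1.30 µV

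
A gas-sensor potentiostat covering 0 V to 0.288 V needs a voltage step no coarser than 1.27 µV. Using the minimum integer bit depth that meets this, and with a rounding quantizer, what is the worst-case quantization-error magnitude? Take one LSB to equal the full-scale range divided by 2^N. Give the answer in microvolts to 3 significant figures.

Span = 0.288 V.
Need 2^N ≥ 0.288 V / 1.27 µV = 226800 → N_min = 18.
One LSB is 0.288 V / 262144 = 1.0986 µV.
|e|_max = LSB/2 = 0.549 µV.

0.549 µV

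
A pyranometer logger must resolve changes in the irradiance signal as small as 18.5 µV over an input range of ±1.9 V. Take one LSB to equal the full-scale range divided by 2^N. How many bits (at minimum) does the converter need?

18 bits

Span: 1.9 V − (-1.9 V) = 3.8 V.
Required number of levels: 3.8/18.5 µV = 205410; smallest N with 2^N ≥ that is 18.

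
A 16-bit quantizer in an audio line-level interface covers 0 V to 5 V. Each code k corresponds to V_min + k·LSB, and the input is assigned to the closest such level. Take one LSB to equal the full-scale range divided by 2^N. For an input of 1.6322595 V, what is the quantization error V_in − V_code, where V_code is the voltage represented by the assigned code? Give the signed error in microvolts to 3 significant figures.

+26.8 µV

Span = 5 V. LSB = 5 V / 2^16 ≈ 76.29 µV.
Position in LSBs: (1.6322595 − (0)) × 65536/5 = 21394.3517; rounding gives k = 21394.
V_code = 0 + (21394/65536) × 5 = 1.6322326660 V.
Error = V_in − V_code = 1.6322595 − (1.6322326660) = +26.8 µV.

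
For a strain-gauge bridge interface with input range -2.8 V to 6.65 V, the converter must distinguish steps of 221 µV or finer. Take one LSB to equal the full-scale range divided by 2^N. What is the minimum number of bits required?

16 bits

Full-scale range = 6.65 V − (-2.8 V) = 9.45 V.
Need 2^N ≥ 9.45 V / 221 µV = 42760 → N_min = 16.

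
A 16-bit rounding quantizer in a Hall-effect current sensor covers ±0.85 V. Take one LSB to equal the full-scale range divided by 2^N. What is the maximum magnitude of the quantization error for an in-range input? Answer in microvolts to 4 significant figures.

12.97 µV

Full-scale range = 0.85 V − (-0.85 V) = 1.7 V.
Step size = 1.7/65536 V = 25.9399 µV.
|e|_max = LSB/2 = 12.97 µV.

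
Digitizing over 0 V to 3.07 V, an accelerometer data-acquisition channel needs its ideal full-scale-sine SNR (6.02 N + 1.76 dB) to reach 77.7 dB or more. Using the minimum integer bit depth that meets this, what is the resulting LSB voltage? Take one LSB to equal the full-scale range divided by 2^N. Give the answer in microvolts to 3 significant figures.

Range is 3.07 V.
6.02 N + 1.76 ≥ 77.7 gives N ≥ 12.615, so the minimum integer is 13.
LSB = 3.07 V ÷ 2^13 = 3.07/8192 V = 375 µV.

375 µV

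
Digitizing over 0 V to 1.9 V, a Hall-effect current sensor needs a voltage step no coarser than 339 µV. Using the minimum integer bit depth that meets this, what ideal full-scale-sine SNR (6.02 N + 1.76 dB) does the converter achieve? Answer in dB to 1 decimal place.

80.0 dB

Range is 1.9 V.
Levels needed ≥ 1.9/339 µV = 5605. 2^13 = 8192 suffices, so N_min = 13.
6.02(13) + 1.76 = 80.02 dB.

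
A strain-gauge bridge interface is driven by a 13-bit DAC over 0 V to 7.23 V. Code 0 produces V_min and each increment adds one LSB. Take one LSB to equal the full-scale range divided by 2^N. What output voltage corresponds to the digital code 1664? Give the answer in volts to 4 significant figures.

1.469 V

Range is 7.23 V. LSB = 7.23 V / 2^13.
V_out = V_min + code × LSB = 0 V + 1664 × 7.23 V / 8192
      = 0 V + 1.46859 V = 1.46859 V.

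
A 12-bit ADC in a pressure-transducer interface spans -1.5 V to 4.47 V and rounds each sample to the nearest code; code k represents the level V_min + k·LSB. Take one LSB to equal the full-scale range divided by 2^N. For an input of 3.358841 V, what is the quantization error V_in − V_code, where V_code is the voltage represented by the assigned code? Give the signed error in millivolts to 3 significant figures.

−0.529 mV

Full-scale range = 4.47 V − (-1.5 V) = 5.97 V. LSB = 5.97 V / 2^12 ≈ 1.458 mV.
(3.358841 − (-1.5)) / LSB = 4.858841 × 4096/5.97 = 3333.6370. Nearest integer: k = 3334.
V_code = -1.5 + (3334/4096) × 5.97 = 3.359370117 V.
V_in − V_code = 3.358841 − (3.359370117) = −0.529 mV.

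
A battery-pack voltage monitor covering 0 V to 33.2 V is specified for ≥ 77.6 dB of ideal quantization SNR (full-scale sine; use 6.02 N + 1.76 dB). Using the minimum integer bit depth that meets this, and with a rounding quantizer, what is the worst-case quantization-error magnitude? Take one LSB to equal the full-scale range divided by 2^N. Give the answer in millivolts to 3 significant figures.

2.03 mV

Full-scale range = 33.2 V.
6.02 N + 1.76 ≥ 77.6 gives N ≥ 12.598, so the minimum integer is 13.
Step size = 33.2/8192 V = 4.0527 mV.
|e|_max = LSB/2 = 2.03 mV.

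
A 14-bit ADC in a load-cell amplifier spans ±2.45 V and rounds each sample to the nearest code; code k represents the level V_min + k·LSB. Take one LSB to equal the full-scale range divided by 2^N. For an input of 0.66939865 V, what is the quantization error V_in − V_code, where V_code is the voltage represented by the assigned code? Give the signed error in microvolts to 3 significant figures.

+74.9 µV

Span: 2.45 V − (-2.45 V) = 4.9 V. LSB = 4.9 V / 2^14 ≈ 299.1 µV.
(V_in − V_min)/LSB = (0.66939865 − (-2.45)) × 16384/4.9 = 10430.2505 → nearest code k = 10430.
V_code = -2.45 + (10430/16384) × 4.9 = 0.66932373047 V.
e = 0.66939865 − (0.66932373047) = +74.9 µV.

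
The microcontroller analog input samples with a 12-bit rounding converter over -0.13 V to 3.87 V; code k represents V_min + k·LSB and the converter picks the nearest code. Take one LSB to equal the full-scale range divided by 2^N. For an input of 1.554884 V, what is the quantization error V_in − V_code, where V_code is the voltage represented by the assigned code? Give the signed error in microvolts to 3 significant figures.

+314 µV

Span: 3.87 V − (-0.13 V) = 4 V. LSB = 4 V / 2^12 ≈ 0.9766 mV.
Position in LSBs: (1.554884 − (-0.13)) × 4096/4 = 1725.3212; rounding gives k = 1725.
Reconstructed level: -0.13 + 1725 × 4/4096 V = 1.554570313 V.
e = 1.554884 − (1.554570313) = +314 µV.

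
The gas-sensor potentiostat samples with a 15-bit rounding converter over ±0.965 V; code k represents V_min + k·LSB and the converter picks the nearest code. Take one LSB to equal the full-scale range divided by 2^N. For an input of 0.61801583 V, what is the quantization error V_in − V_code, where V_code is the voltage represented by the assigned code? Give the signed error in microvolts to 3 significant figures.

Full-scale range = 0.965 V − (-0.965 V) = 1.93 V. LSB = 1.93 V / 2^15 ≈ 58.90 µV.
(V_in − V_min)/LSB = (0.61801583 − (-0.965)) × 32768/1.93 = 26876.8201 → nearest code k = 26877.
V_code = V_min + k × range/2^15 = -0.965 + 26877 × 1.93/32768 = 0.61802642822 V.
e = 0.61801583 − (0.61802642822) = −10.6 µV.

−10.6 µV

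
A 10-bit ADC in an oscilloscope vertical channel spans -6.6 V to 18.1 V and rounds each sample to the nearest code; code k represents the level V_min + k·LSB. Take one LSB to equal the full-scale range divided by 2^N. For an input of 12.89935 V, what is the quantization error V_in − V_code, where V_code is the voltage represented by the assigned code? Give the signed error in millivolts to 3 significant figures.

Range = 18.1 − (-6.6) = 24.7 V. LSB = 24.7 V / 2^10 ≈ 24.12 mV.
Position in LSBs: (12.89935 − (-6.6)) × 1024/24.7 = 808.3941; rounding gives k = 808.
V_code = -6.6 + (808/1024) × 24.7 = 12.88984375 V.
e = 12.89935 − (12.88984375) = +9.51 mV.

+9.51 mV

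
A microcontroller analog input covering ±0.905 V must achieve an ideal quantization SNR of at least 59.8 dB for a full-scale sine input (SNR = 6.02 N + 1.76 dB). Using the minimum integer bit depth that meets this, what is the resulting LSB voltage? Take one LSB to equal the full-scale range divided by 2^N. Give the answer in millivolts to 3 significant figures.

1.77 mV

The full-scale span is 0.905 − (-0.905) = 1.81 V.
N ≥ (59.8 − 1.76)/6.02 = 9.641 → N_min = 10.
LSB = 1.81 V ÷ 2^10 = 1.81/1024 V = 1.77 mV.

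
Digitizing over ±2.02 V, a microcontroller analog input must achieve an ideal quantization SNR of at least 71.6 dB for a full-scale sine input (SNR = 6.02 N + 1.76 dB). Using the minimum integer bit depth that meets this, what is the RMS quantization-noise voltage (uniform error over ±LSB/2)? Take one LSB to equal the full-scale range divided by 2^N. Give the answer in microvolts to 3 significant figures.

285 µV

Span: 2.02 V − (-2.02 V) = 4.04 V.
Solving 6.02 N ≥ 71.6 − 1.76: N ≥ 11.601. Round up → N = 12.
One LSB is 4.04 V / 4096 = 0.98633 mV.
σ_q = LSB/√12 = 0.98633 mV/3.4641 = 285 µV.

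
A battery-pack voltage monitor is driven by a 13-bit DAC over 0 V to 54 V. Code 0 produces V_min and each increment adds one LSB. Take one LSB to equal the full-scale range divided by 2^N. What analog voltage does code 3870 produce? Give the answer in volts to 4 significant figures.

Range is 54 V. LSB = 54 V / 2^13.
V_out = 0 + 3870 × (54/8192) V
      = 0 V + 25.5103 V = 25.5103 V.

25.51 V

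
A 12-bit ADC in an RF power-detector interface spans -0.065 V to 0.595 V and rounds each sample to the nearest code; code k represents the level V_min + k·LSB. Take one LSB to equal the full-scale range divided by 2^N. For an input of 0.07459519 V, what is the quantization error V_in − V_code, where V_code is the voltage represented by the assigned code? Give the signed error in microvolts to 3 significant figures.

+54.2 µV

Full-scale range = 0.595 V − (-0.065 V) = 0.66 V. LSB = 0.66 V / 2^12 ≈ 161.1 µV.
Position in LSBs: (0.07459519 − (-0.065)) × 4096/0.66 = 866.3362; rounding gives k = 866.
V_code = V_min + k × range/2^12 = -0.065 + 866 × 0.66/4096 = 0.07454101563 V.
Error = V_in − V_code = 0.07459519 − (0.07454101563) = +54.2 µV.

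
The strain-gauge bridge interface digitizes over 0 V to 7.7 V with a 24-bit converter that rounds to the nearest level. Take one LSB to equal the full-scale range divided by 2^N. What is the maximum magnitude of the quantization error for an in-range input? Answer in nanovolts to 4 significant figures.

229.5 nV

V_FS = 7.7 V.
One LSB is 7.7 V / 16777216 = 458.956 nV.
|e|_max = LSB/2 = 229.5 nV.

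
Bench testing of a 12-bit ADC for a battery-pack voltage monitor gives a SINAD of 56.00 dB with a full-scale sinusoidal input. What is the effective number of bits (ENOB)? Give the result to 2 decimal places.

9.01 bits

ENOB = (56.00 − 1.76)/6.02 = 9.0100 bits.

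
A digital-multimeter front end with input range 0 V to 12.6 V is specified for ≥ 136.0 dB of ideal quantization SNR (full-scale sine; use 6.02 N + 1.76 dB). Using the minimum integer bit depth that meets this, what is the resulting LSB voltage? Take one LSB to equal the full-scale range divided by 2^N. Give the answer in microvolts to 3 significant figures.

V_FS = 12.6 V.
N ≥ (136.0 − 1.76)/6.02 = 22.299 → N_min = 23.
LSB = 12.6 V / 2^23 = 1.50 µV.

1.50 µV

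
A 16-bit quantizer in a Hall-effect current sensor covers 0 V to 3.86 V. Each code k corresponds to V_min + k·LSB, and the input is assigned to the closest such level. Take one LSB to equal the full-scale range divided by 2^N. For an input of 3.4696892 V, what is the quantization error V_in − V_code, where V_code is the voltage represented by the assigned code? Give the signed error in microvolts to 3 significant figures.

+12.4 µV

Range is 3.86 V. LSB = 3.86 V / 2^16 ≈ 58.90 µV.
(3.4696892 − (0)) / LSB = 3.4696892 × 65536/3.86 = 58909.2102. Nearest integer: k = 58909.
V_code = 0 + (58909/65536) × 3.86 = 3.4696768188 V.
Error = V_in − V_code = 3.4696892 − (3.4696768188) = +12.4 µV.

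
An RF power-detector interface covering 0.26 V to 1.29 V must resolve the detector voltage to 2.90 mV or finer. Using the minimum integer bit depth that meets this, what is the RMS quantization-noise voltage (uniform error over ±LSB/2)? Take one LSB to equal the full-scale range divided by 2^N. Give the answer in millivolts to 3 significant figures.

The full-scale span is 1.29 − (0.26) = 1.03 V.
1.03 V / 2.90 mV = 355.2. Since 2^8 = 256 and 2^9 = 512, N = 9.
One LSB is 1.03 V / 512 = 2.0117 mV.
V_rms = LSB/√12 = 0.581 mV.

0.581 mV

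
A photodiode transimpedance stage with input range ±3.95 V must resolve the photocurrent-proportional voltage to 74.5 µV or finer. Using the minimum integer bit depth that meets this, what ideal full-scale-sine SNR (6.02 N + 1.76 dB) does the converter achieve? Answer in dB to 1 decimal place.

Range = 3.95 − (-3.95) = 7.9 V.
Levels needed ≥ 7.9/74.5 µV = 106000. 2^17 = 131072 suffices, so N_min = 17.
Ideal SNR at N = 17: 6.02·17 + 1.76 = 104.1 dB.

104.1 dB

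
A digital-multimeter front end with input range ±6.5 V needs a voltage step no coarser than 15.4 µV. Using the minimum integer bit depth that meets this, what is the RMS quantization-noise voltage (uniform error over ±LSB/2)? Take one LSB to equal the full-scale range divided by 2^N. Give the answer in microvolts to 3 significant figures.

Full-scale range = 6.5 V − (-6.5 V) = 13 V.
Required number of levels: 13/15.4 µV = 844160; smallest N with 2^N ≥ that is 20.
LSB = 13 V ÷ 2^20 = 13/1048576 V = 12.398 µV.
V_rms = LSB/√12 = 3.58 µV.

3.58 µV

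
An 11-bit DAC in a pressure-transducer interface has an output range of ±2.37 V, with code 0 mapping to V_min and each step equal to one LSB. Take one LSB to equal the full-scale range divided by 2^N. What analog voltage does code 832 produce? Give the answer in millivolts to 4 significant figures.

-444.4 mV

The full-scale span is 2.37 − (-2.37) = 4.74 V. LSB = 4.74 V / 2^11.
V_out = V_min + code × LSB = -2.37 V + 832 × 4.74 V / 2048
      = -2.37 V + 1.92563 V = -0.444375 V.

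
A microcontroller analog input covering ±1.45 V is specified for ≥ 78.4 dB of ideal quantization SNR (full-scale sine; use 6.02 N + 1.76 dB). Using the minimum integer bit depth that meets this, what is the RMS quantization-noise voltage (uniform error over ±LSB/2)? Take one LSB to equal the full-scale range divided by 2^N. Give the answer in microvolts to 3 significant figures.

Range = 1.45 − (-1.45) = 2.9 V.
6.02 N + 1.76 ≥ 78.4 gives N ≥ 12.731, so the minimum integer is 13.
One LSB is 2.9 V / 8192 = 354.00 µV.
σ_q = LSB/√12 = 354.00 µV/3.4641 = 102 µV.

102 µV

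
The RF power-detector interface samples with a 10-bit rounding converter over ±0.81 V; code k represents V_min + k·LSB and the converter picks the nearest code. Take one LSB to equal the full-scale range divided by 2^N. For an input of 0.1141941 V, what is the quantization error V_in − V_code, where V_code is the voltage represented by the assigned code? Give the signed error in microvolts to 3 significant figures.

Full-scale range = 0.81 V − (-0.81 V) = 1.62 V. LSB = 1.62 V / 2^10 ≈ 1.582 mV.
(V_in − V_min)/LSB = (0.1141941 − (-0.81)) × 1024/1.62 = 584.1819 → nearest code k = 584.
V_code = V_min + k × range/2^10 = -0.81 + 584 × 1.62/1024 = 0.1139062500 V.
e = 0.1141941 − (0.1139062500) = +288 µV.

+288 µV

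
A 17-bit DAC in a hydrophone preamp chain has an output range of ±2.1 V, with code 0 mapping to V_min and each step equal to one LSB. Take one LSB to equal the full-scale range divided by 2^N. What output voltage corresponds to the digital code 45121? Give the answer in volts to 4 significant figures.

-0.6542 V

Range = 2.1 − (-2.1) = 4.2 V. LSB = 4.2 V / 2^17.
V_out = V_min + code × LSB = -2.1 V + 45121 × 4.2 V / 131072
      = -2.1 V + 1.44583 V = -0.654167 V.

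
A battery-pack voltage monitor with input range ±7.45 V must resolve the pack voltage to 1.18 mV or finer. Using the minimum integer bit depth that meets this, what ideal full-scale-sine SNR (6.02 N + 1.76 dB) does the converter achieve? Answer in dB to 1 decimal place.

Full-scale range = 7.45 V − (-7.45 V) = 14.9 V.
Need 2^N ≥ 14.9 V / 1.18 mV = 12630 → N_min = 14.
Ideal SNR at N = 14: 6.02·14 + 1.76 = 86.0 dB.

86.0 dB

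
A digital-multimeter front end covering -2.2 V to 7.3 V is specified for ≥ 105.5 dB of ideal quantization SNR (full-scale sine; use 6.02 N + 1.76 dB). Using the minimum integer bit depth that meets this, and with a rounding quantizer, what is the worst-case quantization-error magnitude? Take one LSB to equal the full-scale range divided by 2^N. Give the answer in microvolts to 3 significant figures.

18.1 µV

Range = 7.3 − (-2.2) = 9.5 V.
Solving 6.02 N ≥ 105.5 − 1.76: N ≥ 17.233. Round up → N = 18.
One LSB is 9.5 V / 262144 = 36.240 µV.
Half an LSB is 18.1 µV.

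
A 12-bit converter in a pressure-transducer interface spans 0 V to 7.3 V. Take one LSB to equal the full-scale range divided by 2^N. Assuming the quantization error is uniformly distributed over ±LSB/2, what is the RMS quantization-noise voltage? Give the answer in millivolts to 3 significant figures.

V_FS = 7.3 V.
LSB = 7.3 V / 2^12 = 1.7822 mV.
For a uniform distribution on [−LSB/2, +LSB/2], V_rms = LSB/√12 = 1.7822 mV/3.4641 = 0.514 mV.

0.514 mV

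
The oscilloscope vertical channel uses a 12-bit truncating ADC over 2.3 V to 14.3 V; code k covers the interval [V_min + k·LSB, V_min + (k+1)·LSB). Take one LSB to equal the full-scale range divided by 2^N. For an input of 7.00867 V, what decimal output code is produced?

1607

Range = 14.3 − (2.3) = 12 V. LSB = 12 V / 2^12 ≈ 2.930 mV.
V_in − V_min = 7.00867 − (2.3) = 4.70867 V.
Divide by LSB: 4.70867 × 4096/12 = 1607.2260.
Truncating gives code 1607.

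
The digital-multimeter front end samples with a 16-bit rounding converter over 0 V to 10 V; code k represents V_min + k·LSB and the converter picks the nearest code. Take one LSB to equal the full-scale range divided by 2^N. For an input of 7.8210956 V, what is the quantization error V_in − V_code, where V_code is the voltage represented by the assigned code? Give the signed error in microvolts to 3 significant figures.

V_FS = 10 V. LSB = 10 V / 2^16 ≈ 152.6 µV.
(7.8210956 − (0)) / LSB = 7.8210956 × 65536/10 = 51256.3321. Nearest integer: k = 51256.
V_code = V_min + k × range/2^16 = 0 + 51256 × 10/65536 = 7.8210449219 V.
Error = V_in − V_code = 7.8210956 − (7.8210449219) = +50.7 µV.

+50.7 µV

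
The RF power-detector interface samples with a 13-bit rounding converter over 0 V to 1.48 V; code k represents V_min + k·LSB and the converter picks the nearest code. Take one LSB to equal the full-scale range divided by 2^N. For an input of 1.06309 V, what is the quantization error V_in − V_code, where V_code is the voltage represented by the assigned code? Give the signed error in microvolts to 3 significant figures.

V_FS = 1.48 V. LSB = 1.48 V / 2^13 ≈ 180.7 µV.
Position in LSBs: (1.06309 − (0)) × 8192/1.48 = 5884.3468; rounding gives k = 5884.
V_code = V_min + k × range/2^13 = 0 + 5884 × 1.48/8192 = 1.063027344 V.
V_in − V_code = 1.06309 − (1.063027344) = +62.7 µV.

+62.7 µV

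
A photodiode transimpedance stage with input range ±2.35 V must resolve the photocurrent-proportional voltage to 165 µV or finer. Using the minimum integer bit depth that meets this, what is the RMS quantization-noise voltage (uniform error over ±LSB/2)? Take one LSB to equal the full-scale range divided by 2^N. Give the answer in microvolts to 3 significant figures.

The full-scale span is 2.35 − (-2.35) = 4.7 V.
Need 2^N ≥ 4.7 V / 165 µV = 28480 → N_min = 15.
LSB = 4.7 V / 2^15 = 143.43 µV.
V_rms = LSB/√12 = 41.4 µV.

41.4 µV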